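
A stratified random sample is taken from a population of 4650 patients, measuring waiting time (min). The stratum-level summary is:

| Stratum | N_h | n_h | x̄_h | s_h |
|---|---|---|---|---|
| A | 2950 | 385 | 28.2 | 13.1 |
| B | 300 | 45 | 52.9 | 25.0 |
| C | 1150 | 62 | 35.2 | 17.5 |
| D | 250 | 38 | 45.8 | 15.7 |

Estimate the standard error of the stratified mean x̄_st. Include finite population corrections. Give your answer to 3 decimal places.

V̂(x̄_st) = Σ W_h² (1 − n_h/N_h) s_h²/n_h, with W_h = N_h/N and N = 4650:
  stratum A: (2950/4650)²·(1 − 385/2950)·13.1²/385 = 0.155986
  stratum B: (300/4650)²·(1 − 45/300)·25.0²/45 = 0.0491386
  stratum C: (1150/4650)²·(1 − 62/1150)·17.5²/62 = 0.285828
  stratum D: (250/4650)²·(1 − 38/250)·15.7²/38 = 0.0158996
V̂(x̄_st) = 0.506852
SE(x̄_st) = √0.506852 = 0.711936

SE(x̄_st) ≈ 0.712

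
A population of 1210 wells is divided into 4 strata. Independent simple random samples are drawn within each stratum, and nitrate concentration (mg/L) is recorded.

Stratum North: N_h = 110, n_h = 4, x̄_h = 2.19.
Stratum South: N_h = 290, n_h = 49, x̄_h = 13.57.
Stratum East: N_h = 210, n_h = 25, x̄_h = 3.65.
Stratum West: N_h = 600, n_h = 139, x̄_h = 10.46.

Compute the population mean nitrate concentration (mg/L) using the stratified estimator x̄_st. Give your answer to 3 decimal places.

x̄_st ≈ 9.272

N = Σ N_h = 1210. Stratum weights W_h = N_h/N.
x̄_st = (110·2.19 + 290·13.57 + 210·3.65 + 600·10.46) / 1210 = 9.27165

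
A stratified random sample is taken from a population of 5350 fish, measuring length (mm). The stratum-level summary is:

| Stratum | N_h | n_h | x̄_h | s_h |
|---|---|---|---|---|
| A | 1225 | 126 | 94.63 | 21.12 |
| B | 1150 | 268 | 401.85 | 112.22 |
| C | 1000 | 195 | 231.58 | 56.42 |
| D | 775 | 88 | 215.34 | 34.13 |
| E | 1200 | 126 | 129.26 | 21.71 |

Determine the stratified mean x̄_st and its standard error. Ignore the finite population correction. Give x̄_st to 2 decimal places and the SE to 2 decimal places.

x̄_st ≈ 211.52, SE ≈ 1.84

x̄_st = Σ W_h x̄_h = (1225·94.63 + 1150·401.85 + 1000·231.58 + 775·215.34 + 1200·129.26)/5350 = 211.51958
V̂(x̄_st) = Σ W_h² s_h²/n_h, with W_h = N_h/N and N = 5350:
  stratum A: (1225/5350)²·21.12²/126 = 0.185602
  stratum B: (1150/5350)²·112.22²/268 = 2.17117
  stratum C: (1000/5350)²·56.42²/195 = 0.570327
  stratum D: (775/5350)²·34.13²/88 = 0.27777
  stratum E: (1200/5350)²·21.71²/126 = 0.188193
V̂(x̄_st) = 3.39306
SE(x̄_st) = √3.39306 = 1.84203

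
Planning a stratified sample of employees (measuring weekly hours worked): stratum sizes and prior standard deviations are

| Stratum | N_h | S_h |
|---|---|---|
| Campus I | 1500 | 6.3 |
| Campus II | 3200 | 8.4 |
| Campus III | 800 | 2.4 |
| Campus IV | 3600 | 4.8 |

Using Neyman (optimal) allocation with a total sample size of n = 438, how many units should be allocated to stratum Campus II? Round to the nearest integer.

212

Neyman allocation: n_h = n · N_h S_h / Σ N_i S_i, with n = 438.
  stratum Campus I: N_h·S_h = 1500·6.3 = 9450.00
  stratum Campus II: N_h·S_h = 3200·8.4 = 26880.00
  stratum Campus III: N_h·S_h = 800·2.4 = 1920.00
  stratum Campus IV: N_h·S_h = 3600·4.8 = 17280.00
Σ N_h S_h = 55530.00
n for stratum Campus II = 438·26880.00/55530.00 = 212.019 → 212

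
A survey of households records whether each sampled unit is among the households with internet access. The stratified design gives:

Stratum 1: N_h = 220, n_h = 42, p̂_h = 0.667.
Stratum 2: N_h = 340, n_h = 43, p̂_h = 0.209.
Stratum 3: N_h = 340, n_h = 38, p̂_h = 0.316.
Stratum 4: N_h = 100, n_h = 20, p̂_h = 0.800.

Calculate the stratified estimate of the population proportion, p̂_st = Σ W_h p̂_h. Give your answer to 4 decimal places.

N = 1000; stratum weights W_h = N_h/N.
p̂_st = Σ W_h p̂_h = (220·0.667 + 340·0.209 + 340·0.316 + 100·0.800)/1000 = 0.40524

p̂_st ≈ 0.4052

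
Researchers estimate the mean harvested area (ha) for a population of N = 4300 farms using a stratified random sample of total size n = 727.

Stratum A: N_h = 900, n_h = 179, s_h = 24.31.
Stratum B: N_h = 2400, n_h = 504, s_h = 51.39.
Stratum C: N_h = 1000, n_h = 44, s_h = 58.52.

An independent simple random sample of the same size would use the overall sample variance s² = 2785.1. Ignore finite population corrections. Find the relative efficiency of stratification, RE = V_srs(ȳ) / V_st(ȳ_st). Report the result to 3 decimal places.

V̂(ȳ_st) = Σ W_h² s_h²/n_h, with W_h = N_h/N and N = 4300:
  stratum A: (900/4300)²·24.31²/179 = 0.144632
  stratum B: (2400/4300)²·51.39²/504 = 1.63235
  stratum C: (1000/4300)²·58.52²/44 = 4.20939
V_st = 5.98637
V_srs = s²/n = 2785.1/727 = 3.83095
Relative efficiency = V_srs / V_st = 3.83095/5.98637 = 0.6399

RE ≈ 0.640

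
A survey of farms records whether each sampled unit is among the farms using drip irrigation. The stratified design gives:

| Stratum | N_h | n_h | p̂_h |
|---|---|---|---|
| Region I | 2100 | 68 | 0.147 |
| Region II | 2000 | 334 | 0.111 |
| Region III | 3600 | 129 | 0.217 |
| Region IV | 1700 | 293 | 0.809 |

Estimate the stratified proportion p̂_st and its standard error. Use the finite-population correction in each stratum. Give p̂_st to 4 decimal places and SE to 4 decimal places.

N = 9400; stratum weights W_h = N_h/N.
p̂_st = Σ W_h p̂_h = (2100·0.147 + 2000·0.111 + 3600·0.217 + 1700·0.809)/9400 = 0.28587
V̂(p̂_st) = Σ W_h² (1 − n_h/N_h) p̂_h(1−p̂_h)/(n_h−1):
  stratum Region I: (2100/9400)²·(1 − 68/2100)·0.147·0.853/67 = 9.03814e-05
  stratum Region II: (2000/9400)²·(1 − 334/2000)·0.111·0.889/333 = 1.11745e-05
  stratum Region III: (3600/9400)²·(1 − 129/3600)·0.217·0.783/128 = 0.000187721
  stratum Region IV: (1700/9400)²·(1 − 293/1700)·0.809·0.191/292 = 1.43247e-05
V̂(p̂_st) = 0.000303602; SE = √V̂ = 0.0174242

p̂_st ≈ 0.2859, SE ≈ 0.0174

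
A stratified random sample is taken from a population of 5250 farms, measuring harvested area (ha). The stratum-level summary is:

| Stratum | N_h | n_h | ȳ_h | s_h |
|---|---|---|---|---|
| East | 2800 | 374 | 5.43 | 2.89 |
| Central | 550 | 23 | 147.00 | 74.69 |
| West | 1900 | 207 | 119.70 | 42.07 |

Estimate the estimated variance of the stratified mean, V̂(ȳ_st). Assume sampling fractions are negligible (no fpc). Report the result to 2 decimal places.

V̂(ȳ_st) ≈ 3.79

V̂(ȳ_st) = Σ W_h² s_h²/n_h, with W_h = N_h/N and N = 5250:
  stratum East: (2800/5250)²·2.89²/374 = 0.00635216
  stratum Central: (550/5250)²·74.69²/23 = 2.66197
  stratum West: (1900/5250)²·42.07²/207 = 1.11986
V̂(ȳ_st) = 3.78819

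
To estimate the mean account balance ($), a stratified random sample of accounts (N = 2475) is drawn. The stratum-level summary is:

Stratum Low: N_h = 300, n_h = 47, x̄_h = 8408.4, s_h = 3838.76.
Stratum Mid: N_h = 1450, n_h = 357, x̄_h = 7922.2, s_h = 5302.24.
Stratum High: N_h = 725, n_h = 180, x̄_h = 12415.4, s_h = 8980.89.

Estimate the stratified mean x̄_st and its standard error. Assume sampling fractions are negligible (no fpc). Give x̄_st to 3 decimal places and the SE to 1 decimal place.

x̄_st ≈ 9297.323, SE ≈ 264.7

x̄_st = Σ W_h x̄_h = (300·8408.4 + 1450·7922.2 + 725·12415.4)/2475 = 9297.32323
V̂(x̄_st) = Σ W_h² s_h²/n_h, with W_h = N_h/N and N = 2475:
  stratum Low: (300/2475)²·3838.76²/47 = 4606.55
  stratum Mid: (1450/2475)²·5302.24²/357 = 27029.4
  stratum High: (725/2475)²·8980.89²/180 = 38449.6
V̂(x̄_st) = 70085.5
SE(x̄_st) = √70085.5 = 264.737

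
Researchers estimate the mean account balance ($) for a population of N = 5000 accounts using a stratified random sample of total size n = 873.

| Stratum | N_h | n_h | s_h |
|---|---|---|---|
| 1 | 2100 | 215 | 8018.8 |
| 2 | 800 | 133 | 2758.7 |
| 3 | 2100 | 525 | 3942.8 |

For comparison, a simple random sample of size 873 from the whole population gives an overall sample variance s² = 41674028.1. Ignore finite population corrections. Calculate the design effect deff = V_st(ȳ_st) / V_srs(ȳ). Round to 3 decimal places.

V̂(ȳ_st) = Σ W_h² s_h²/n_h, with W_h = N_h/N and N = 5000:
  stratum 1: (2100/5000)²·8018.8²/215 = 52756.9
  stratum 2: (800/5000)²·2758.7²/133 = 1464.86
  stratum 3: (2100/5000)²·3942.8²/525 = 5223.35
V_st = 59445.1
V_srs = s²/n = 41674028.1/873 = 47736.6
deff = V_st / V_srs = 59445.1/47736.6 = 1.2453

deff ≈ 1.245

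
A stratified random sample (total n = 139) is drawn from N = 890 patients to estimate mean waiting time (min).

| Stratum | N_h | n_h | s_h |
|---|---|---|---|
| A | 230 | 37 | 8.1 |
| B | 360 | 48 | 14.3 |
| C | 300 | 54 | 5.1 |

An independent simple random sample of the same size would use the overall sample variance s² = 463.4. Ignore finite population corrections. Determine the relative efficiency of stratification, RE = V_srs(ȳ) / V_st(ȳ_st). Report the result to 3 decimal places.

V̂(ȳ_st) = Σ W_h² s_h²/n_h, with W_h = N_h/N and N = 890:
  stratum A: (230/890)²·8.1²/37 = 0.118425
  stratum B: (360/890)²·14.3²/48 = 0.697037
  stratum C: (300/890)²·5.1²/54 = 0.0547279
V_st = 0.87019
V_srs = s²/n = 463.4/139 = 3.33381
Relative efficiency = V_srs / V_st = 3.33381/0.87019 = 3.8311

RE ≈ 3.831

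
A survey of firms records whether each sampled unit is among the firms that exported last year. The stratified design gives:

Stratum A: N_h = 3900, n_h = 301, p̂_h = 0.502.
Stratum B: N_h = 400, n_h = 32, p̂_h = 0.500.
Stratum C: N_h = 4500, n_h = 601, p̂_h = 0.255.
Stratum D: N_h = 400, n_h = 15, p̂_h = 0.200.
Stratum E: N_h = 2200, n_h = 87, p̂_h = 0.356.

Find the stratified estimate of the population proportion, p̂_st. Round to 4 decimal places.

N = 11400; stratum weights W_h = N_h/N.
p̂_st = Σ W_h p̂_h = (3900·0.502 + 400·0.500 + 4500·0.255 + 400·0.200 + 2200·0.356)/11400 = 0.36566

p̂_st ≈ 0.3657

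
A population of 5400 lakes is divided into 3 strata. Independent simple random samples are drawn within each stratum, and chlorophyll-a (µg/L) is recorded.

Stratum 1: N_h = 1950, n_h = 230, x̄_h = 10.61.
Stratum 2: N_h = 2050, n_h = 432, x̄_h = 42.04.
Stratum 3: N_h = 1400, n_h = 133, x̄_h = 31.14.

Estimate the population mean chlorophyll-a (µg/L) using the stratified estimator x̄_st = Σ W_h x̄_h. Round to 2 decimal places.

x̄_st ≈ 27.86

N = Σ N_h = 5400. Stratum weights W_h = N_h/N.
x̄_st = (1950·10.61 + 2050·42.04 + 1400·31.14) / 5400 = 27.8644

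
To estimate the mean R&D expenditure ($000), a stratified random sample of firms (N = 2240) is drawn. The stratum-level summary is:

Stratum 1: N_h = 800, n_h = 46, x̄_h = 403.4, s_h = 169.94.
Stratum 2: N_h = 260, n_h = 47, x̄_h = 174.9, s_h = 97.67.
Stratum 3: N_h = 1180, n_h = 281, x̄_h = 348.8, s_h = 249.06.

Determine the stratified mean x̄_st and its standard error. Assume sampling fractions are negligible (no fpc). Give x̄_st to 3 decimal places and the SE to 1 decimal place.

x̄_st = Σ W_h x̄_h = (800·403.4 + 260·174.9 + 1180·348.8)/2240 = 348.11518
V̂(x̄_st) = Σ W_h² s_h²/n_h, with W_h = N_h/N and N = 2240:
  stratum 1: (800/2240)²·169.94²/46 = 80.0788
  stratum 2: (260/2240)²·97.67²/47 = 2.73448
  stratum 3: (1180/2240)²·249.06²/281 = 61.259
V̂(x̄_st) = 144.072
SE(x̄_st) = √144.072 = 12.003

x̄_st ≈ 348.115, SE ≈ 12.0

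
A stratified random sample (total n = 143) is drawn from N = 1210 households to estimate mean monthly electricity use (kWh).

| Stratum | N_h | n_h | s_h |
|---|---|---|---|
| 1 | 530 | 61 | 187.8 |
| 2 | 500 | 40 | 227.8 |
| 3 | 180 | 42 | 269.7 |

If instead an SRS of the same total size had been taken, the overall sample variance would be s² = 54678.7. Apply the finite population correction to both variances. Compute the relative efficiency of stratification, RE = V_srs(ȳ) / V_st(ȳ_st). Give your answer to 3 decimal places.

RE ≈ 1.018

V̂(ȳ_st) = Σ W_h² (1 − n_h/N_h) s_h²/n_h, with W_h = N_h/N and N = 1210:
  stratum 1: (530/1210)²·(1 − 61/530)·187.8²/61 = 98.1611
  stratum 2: (500/1210)²·(1 − 40/500)·227.8²/40 = 203.8
  stratum 3: (180/1210)²·(1 − 42/180)·269.7²/42 = 29.3828
V_st = 331.344
V_srs = (1 − 143/1210)·54678.7/143 = 337.18
Relative efficiency = V_srs / V_st = 337.18/331.344 = 1.0176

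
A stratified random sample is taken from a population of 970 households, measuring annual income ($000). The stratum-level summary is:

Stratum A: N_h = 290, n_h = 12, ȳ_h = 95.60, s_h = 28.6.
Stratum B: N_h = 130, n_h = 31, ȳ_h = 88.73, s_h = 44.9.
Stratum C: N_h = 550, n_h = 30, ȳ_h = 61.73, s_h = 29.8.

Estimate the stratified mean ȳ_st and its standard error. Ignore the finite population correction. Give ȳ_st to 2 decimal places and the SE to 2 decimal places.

ȳ_st ≈ 75.47, SE ≈ 4.10

ȳ_st = Σ W_h ȳ_h = (290·95.60 + 130·88.73 + 550·61.73)/970 = 75.47464
V̂(ȳ_st) = Σ W_h² s_h²/n_h, with W_h = N_h/N and N = 970:
  stratum A: (290/970)²·28.6²/12 = 6.09261
  stratum B: (130/970)²·44.9²/31 = 1.16808
  stratum C: (550/970)²·29.8²/30 = 9.51685
V̂(ȳ_st) = 16.7775
SE(ȳ_st) = √16.7775 = 4.09604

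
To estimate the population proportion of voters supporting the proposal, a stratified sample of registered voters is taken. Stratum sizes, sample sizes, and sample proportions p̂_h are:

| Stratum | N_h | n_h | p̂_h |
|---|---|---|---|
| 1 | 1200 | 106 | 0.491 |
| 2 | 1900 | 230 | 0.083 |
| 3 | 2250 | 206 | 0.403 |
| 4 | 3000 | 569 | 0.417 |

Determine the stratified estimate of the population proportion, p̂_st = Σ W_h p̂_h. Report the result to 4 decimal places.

N = 8350; stratum weights W_h = N_h/N.
p̂_st = Σ W_h p̂_h = (1200·0.491 + 1900·0.083 + 2250·0.403 + 3000·0.417)/8350 = 0.34786

p̂_st ≈ 0.3479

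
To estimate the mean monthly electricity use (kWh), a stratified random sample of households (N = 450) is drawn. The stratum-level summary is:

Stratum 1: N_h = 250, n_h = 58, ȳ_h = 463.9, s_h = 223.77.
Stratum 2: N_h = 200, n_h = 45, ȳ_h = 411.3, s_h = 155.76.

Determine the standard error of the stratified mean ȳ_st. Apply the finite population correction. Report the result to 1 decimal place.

SE(ȳ_st) ≈ 16.9

V̂(ȳ_st) = Σ W_h² (1 − n_h/N_h) s_h²/n_h, with W_h = N_h/N and N = 450:
  stratum 1: (250/450)²·(1 − 58/250)·223.77²/58 = 204.641
  stratum 2: (200/450)²·(1 − 45/200)·155.76²/45 = 82.5346
V̂(ȳ_st) = 287.175
SE(ȳ_st) = √287.175 = 16.9462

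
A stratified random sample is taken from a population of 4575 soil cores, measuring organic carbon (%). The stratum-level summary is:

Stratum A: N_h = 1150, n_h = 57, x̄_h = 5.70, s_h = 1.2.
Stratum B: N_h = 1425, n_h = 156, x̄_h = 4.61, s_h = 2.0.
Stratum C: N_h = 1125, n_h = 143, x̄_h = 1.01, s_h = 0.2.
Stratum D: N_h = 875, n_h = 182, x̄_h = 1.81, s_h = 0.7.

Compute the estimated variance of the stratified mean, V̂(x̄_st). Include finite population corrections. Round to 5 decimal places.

V̂(x̄_st) ≈ 0.00383

V̂(x̄_st) = Σ W_h² (1 − n_h/N_h) s_h²/n_h, with W_h = N_h/N and N = 4575:
  stratum A: (1150/4575)²·(1 − 57/1150)·1.2²/57 = 0.00151713
  stratum B: (1425/4575)²·(1 − 156/1425)·2.0²/156 = 0.00221529
  stratum C: (1125/4575)²·(1 − 143/1125)·0.2²/143 = 1.47641e-05
  stratum D: (875/4575)²·(1 − 182/875)·0.7²/182 = 7.79981e-05
V̂(x̄_st) = 0.00382518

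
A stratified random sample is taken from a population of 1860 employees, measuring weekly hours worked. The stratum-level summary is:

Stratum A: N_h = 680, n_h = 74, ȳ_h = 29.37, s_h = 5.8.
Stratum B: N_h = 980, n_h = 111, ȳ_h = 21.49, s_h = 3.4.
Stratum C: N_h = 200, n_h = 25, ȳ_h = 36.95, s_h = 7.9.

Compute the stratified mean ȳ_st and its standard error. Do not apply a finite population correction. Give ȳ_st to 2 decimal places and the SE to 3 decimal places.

ȳ_st = Σ W_h ȳ_h = (680·29.37 + 980·21.49 + 200·36.95)/1860 = 26.03323
V̂(ȳ_st) = Σ W_h² s_h²/n_h, with W_h = N_h/N and N = 1860:
  stratum A: (680/1860)²·5.8²/74 = 0.0607598
  stratum B: (980/1860)²·3.4²/111 = 0.0289109
  stratum C: (200/1860)²·7.9²/25 = 0.0288635
V̂(ȳ_st) = 0.118534
SE(ȳ_st) = √0.118534 = 0.344288

ȳ_st ≈ 26.03, SE ≈ 0.344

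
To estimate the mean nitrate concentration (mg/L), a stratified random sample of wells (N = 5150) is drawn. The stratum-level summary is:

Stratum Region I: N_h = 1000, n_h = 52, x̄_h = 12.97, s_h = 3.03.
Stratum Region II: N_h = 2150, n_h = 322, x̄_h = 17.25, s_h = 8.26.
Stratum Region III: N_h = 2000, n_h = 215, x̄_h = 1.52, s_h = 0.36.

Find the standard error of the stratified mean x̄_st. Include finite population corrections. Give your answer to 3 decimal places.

V̂(x̄_st) = Σ W_h² (1 − n_h/N_h) s_h²/n_h, with W_h = N_h/N and N = 5150:
  stratum Region I: (1000/5150)²·(1 − 52/1000)·3.03²/52 = 0.00631067
  stratum Region II: (2150/5150)²·(1 − 322/2150)·8.26²/322 = 0.0313982
  stratum Region III: (2000/5150)²·(1 − 215/2000)·0.36²/215 = 8.11373e-05
V̂(x̄_st) = 0.03779
SE(x̄_st) = √0.03779 = 0.194396

SE(x̄_st) ≈ 0.194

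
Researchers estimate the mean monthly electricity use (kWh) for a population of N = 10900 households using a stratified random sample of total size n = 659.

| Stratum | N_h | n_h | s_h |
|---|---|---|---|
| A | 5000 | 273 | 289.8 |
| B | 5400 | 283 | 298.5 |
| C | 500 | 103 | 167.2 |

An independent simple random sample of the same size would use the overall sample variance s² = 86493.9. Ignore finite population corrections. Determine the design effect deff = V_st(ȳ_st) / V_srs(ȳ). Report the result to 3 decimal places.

deff ≈ 1.086

V̂(ȳ_st) = Σ W_h² s_h²/n_h, with W_h = N_h/N and N = 10900:
  stratum A: (5000/10900)²·289.8²/273 = 64.7323
  stratum B: (5400/10900)²·298.5²/283 = 77.2746
  stratum C: (500/10900)²·167.2²/103 = 0.571113
V_st = 142.578
V_srs = s²/n = 86493.9/659 = 131.25
deff = V_st / V_srs = 142.578/131.25 = 1.0863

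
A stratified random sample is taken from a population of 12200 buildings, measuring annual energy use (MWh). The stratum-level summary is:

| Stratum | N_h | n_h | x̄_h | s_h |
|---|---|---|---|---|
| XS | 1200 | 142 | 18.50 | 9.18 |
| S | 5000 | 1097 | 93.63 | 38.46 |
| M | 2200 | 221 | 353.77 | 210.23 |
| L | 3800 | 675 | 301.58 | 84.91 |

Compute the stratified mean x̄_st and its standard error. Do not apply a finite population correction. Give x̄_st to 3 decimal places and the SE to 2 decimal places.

x̄_st ≈ 197.922, SE ≈ 2.79

x̄_st = Σ W_h x̄_h = (1200·18.50 + 5000·93.63 + 2200·353.77 + 3800·301.58)/12200 = 197.92197
V̂(x̄_st) = Σ W_h² s_h²/n_h, with W_h = N_h/N and N = 12200:
  stratum XS: (1200/12200)²·9.18²/142 = 0.00574169
  stratum S: (5000/12200)²·38.46²/1097 = 0.226481
  stratum M: (2200/12200)²·210.23²/221 = 6.50314
  stratum L: (3800/12200)²·84.91²/675 = 1.03624
V̂(x̄_st) = 7.7716
SE(x̄_st) = √7.7716 = 2.78776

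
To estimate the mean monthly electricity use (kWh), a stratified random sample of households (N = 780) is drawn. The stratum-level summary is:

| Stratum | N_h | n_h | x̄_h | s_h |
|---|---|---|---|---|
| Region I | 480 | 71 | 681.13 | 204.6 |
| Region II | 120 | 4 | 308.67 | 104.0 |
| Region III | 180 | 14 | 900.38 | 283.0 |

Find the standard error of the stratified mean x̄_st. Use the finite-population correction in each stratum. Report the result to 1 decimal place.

SE(x̄_st) ≈ 23.1

V̂(x̄_st) = Σ W_h² (1 − n_h/N_h) s_h²/n_h, with W_h = N_h/N and N = 780:
  stratum Region I: (480/780)²·(1 − 71/480)·204.6²/71 = 190.252
  stratum Region II: (120/780)²·(1 − 4/120)·104.0²/4 = 61.8667
  stratum Region III: (180/780)²·(1 − 14/180)·283.0²/14 = 280.955
V̂(x̄_st) = 533.073
SE(x̄_st) = √533.073 = 23.0884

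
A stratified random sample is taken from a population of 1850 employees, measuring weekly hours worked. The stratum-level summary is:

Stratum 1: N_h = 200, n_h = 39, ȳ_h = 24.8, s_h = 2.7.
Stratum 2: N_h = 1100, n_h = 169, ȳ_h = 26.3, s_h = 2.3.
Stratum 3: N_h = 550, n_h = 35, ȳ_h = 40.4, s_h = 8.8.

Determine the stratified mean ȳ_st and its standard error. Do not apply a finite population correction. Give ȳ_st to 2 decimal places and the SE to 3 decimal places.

ȳ_st ≈ 30.33, SE ≈ 0.457

ȳ_st = Σ W_h ȳ_h = (200·24.8 + 1100·26.3 + 550·40.4)/1850 = 30.32973
V̂(ȳ_st) = Σ W_h² s_h²/n_h, with W_h = N_h/N and N = 1850:
  stratum 1: (200/1850)²·2.7²/39 = 0.00218464
  stratum 2: (1100/1850)²·2.3²/169 = 0.0110665
  stratum 3: (550/1850)²·8.8²/35 = 0.19556
V̂(ȳ_st) = 0.208811
SE(ȳ_st) = √0.208811 = 0.456958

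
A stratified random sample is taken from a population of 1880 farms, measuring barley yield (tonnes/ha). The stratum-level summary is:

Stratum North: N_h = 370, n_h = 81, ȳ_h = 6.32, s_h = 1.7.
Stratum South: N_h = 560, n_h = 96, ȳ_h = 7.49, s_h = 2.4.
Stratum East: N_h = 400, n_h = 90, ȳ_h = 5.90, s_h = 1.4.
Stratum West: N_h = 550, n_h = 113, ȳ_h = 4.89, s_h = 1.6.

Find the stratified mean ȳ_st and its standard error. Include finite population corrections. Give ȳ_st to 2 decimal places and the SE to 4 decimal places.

ȳ_st = Σ W_h ȳ_h = (370·6.32 + 560·7.49 + 400·5.90 + 550·4.89)/1880 = 6.16080
V̂(ȳ_st) = Σ W_h² (1 − n_h/N_h) s_h²/n_h, with W_h = N_h/N and N = 1880:
  stratum North: (370/1880)²·(1 − 81/370)·1.7²/81 = 0.00107944
  stratum South: (560/1880)²·(1 − 96/560)·2.4²/96 = 0.00441105
  stratum East: (400/1880)²·(1 − 90/400)·1.4²/90 = 0.000764046
  stratum West: (550/1880)²·(1 − 113/550)·1.6²/113 = 0.0015406
V̂(ȳ_st) = 0.00779513
SE(ȳ_st) = √0.00779513 = 0.08829

ȳ_st ≈ 6.16, SE ≈ 0.0883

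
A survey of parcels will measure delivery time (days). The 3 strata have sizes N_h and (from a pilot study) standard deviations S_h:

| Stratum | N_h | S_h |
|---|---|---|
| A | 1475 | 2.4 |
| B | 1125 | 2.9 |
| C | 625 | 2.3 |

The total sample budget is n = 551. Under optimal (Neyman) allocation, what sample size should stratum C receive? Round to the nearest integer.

Neyman allocation: n_h = n · N_h S_h / Σ N_i S_i, with n = 551.
  stratum A: N_h·S_h = 1475·2.4 = 3540.00
  stratum B: N_h·S_h = 1125·2.9 = 3262.50
  stratum C: N_h·S_h = 625·2.3 = 1437.50
Σ N_h S_h = 8240.00
n for stratum C = 551·1437.50/8240.00 = 96.124 → 96

96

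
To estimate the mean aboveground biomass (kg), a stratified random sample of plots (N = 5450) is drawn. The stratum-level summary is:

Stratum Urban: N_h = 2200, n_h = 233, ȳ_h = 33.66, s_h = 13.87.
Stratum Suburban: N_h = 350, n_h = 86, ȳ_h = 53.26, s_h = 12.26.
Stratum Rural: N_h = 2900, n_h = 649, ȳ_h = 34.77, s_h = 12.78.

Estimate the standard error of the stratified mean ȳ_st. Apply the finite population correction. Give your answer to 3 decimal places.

V̂(ȳ_st) = Σ W_h² (1 − n_h/N_h) s_h²/n_h, with W_h = N_h/N and N = 5450:
  stratum Urban: (2200/5450)²·(1 − 233/2200)·13.87²/233 = 0.12029
  stratum Suburban: (350/5450)²·(1 − 86/350)·12.26²/86 = 0.00543703
  stratum Rural: (2900/5450)²·(1 − 649/2900)·12.78²/649 = 0.0553092
V̂(ȳ_st) = 0.181037
SE(ȳ_st) = √0.181037 = 0.425484

SE(ȳ_st) ≈ 0.425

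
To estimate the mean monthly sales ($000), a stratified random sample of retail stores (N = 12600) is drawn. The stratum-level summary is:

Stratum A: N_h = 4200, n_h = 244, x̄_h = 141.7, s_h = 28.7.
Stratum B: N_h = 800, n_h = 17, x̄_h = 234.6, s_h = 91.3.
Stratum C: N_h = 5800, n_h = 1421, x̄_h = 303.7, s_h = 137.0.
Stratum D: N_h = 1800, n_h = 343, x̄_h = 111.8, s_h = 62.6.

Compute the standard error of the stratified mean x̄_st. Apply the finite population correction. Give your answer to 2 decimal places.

V̂(x̄_st) = Σ W_h² (1 − n_h/N_h) s_h²/n_h, with W_h = N_h/N and N = 12600:
  stratum A: (4200/12600)²·(1 − 244/4200)·28.7²/244 = 0.353296
  stratum B: (800/12600)²·(1 − 17/800)·91.3²/17 = 1.93465
  stratum C: (5800/12600)²·(1 − 1421/5800)·137.0²/1421 = 2.11305
  stratum D: (1800/12600)²·(1 − 343/1800)·62.6²/343 = 0.188732
V̂(x̄_st) = 4.58973
SE(x̄_st) = √4.58973 = 2.14236

SE(x̄_st) ≈ 2.14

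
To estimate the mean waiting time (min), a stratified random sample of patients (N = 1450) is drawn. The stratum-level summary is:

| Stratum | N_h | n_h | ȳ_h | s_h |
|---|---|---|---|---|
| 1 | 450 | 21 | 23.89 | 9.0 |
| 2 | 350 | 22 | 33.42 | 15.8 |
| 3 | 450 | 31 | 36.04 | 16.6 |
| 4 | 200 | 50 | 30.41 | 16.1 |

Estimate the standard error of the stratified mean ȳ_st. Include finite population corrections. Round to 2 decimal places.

V̂(ȳ_st) = Σ W_h² (1 − n_h/N_h) s_h²/n_h, with W_h = N_h/N and N = 1450:
  stratum 1: (450/1450)²·(1 − 21/450)·9.0²/21 = 0.35416
  stratum 2: (350/1450)²·(1 − 22/350)·15.8²/22 = 0.61958
  stratum 3: (450/1450)²·(1 − 31/450)·16.6²/31 = 0.797159
  stratum 4: (200/1450)²·(1 − 50/200)·16.1²/50 = 0.0739719
V̂(ȳ_st) = 1.84487
SE(ȳ_st) = √1.84487 = 1.35826

SE(ȳ_st) ≈ 1.36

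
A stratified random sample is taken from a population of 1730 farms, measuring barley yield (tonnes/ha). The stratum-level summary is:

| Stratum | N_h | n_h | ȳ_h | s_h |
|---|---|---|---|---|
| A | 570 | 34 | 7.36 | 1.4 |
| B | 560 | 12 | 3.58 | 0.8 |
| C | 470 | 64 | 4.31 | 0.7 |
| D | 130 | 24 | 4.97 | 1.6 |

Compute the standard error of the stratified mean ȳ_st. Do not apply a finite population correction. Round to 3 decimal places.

V̂(ȳ_st) = Σ W_h² s_h²/n_h, with W_h = N_h/N and N = 1730:
  stratum A: (570/1730)²·1.4²/34 = 0.00625799
  stratum B: (560/1730)²·0.8²/12 = 0.00558834
  stratum C: (470/1730)²·0.7²/64 = 0.000565093
  stratum D: (130/1730)²·1.6²/24 = 0.000602314
V̂(ȳ_st) = 0.0130137
SE(ȳ_st) = √0.0130137 = 0.114078

SE(ȳ_st) ≈ 0.114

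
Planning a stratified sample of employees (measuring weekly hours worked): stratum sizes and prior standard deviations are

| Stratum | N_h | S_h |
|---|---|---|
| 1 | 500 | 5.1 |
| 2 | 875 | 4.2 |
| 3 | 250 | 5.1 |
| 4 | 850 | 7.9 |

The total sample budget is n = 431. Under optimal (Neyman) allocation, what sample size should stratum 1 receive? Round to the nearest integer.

Neyman allocation: n_h = n · N_h S_h / Σ N_i S_i, with n = 431.
  stratum 1: N_h·S_h = 500·5.1 = 2550.00
  stratum 2: N_h·S_h = 875·4.2 = 3675.00
  stratum 3: N_h·S_h = 250·5.1 = 1275.00
  stratum 4: N_h·S_h = 850·7.9 = 6715.00
Σ N_h S_h = 14215.00
n for stratum 1 = 431·2550.00/14215.00 = 77.316 → 77

77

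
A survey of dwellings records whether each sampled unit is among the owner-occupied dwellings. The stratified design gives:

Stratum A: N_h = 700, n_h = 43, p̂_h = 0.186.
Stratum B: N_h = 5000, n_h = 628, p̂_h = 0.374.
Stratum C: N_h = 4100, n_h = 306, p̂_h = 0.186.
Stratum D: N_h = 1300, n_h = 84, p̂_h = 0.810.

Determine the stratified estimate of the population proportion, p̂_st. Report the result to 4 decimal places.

p̂_st ≈ 0.3438

N = 11100; stratum weights W_h = N_h/N.
p̂_st = Σ W_h p̂_h = (700·0.186 + 5000·0.374 + 4100·0.186 + 1300·0.810)/11100 = 0.34377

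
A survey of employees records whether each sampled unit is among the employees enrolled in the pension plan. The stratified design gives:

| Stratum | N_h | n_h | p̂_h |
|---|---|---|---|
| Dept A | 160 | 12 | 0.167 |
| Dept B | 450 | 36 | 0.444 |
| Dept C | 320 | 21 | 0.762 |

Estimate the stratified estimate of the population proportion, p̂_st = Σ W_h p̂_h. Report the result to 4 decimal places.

p̂_st ≈ 0.5058

N = 930; stratum weights W_h = N_h/N.
p̂_st = Σ W_h p̂_h = (160·0.167 + 450·0.444 + 320·0.762)/930 = 0.50576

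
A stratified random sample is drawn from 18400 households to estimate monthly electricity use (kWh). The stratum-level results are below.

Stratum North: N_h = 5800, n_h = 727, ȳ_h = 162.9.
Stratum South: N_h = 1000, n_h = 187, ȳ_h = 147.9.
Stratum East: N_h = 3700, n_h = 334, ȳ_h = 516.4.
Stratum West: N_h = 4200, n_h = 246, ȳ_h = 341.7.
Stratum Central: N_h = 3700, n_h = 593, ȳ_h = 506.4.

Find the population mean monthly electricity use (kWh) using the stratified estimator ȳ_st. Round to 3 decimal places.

N = Σ N_h = 18400. Stratum weights W_h = N_h/N.
ȳ_st = (5800·162.9 + 1000·147.9 + 3700·516.4 + 4200·341.7 + 3700·506.4) / 18400 = 343.05543

ȳ_st ≈ 343.055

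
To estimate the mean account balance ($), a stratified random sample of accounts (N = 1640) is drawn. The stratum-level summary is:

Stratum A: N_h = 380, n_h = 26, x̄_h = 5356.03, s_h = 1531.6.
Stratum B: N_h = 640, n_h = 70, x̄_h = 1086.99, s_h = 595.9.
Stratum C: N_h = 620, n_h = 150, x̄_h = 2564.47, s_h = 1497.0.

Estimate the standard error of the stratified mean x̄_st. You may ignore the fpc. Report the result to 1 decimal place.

SE(x̄_st) ≈ 88.0

V̂(x̄_st) = Σ W_h² s_h²/n_h, with W_h = N_h/N and N = 1640:
  stratum A: (380/1640)²·1531.6²/26 = 4843.92
  stratum B: (640/1640)²·595.9²/70 = 772.54
  stratum C: (620/1640)²·1497.0²/150 = 2135.25
V̂(x̄_st) = 7751.71
SE(x̄_st) = √7751.71 = 88.0438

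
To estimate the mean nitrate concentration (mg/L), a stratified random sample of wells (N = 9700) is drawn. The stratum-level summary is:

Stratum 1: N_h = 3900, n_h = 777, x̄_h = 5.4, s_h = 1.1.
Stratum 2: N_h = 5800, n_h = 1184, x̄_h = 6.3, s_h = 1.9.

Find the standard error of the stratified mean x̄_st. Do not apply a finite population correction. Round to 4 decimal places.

V̂(x̄_st) = Σ W_h² s_h²/n_h, with W_h = N_h/N and N = 9700:
  stratum 1: (3900/9700)²·1.1²/777 = 0.000251739
  stratum 2: (5800/9700)²·1.9²/1184 = 0.0010901
V̂(x̄_st) = 0.00134184
SE(x̄_st) = √0.00134184 = 0.0366312

SE(x̄_st) ≈ 0.0366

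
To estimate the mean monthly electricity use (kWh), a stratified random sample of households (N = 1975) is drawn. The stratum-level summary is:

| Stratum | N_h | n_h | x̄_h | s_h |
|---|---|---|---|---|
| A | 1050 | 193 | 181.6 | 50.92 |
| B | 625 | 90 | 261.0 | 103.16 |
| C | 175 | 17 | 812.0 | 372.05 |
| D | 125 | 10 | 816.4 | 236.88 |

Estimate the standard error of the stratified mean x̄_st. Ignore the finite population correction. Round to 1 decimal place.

V̂(x̄_st) = Σ W_h² s_h²/n_h, with W_h = N_h/N and N = 1975:
  stratum A: (1050/1975)²·50.92²/193 = 3.7972
  stratum B: (625/1975)²·103.16²/90 = 11.8415
  stratum C: (175/1975)²·372.05²/17 = 63.9287
  stratum D: (125/1975)²·236.88²/10 = 22.4772
V̂(x̄_st) = 102.045
SE(x̄_st) = √102.045 = 10.1017

SE(x̄_st) ≈ 10.1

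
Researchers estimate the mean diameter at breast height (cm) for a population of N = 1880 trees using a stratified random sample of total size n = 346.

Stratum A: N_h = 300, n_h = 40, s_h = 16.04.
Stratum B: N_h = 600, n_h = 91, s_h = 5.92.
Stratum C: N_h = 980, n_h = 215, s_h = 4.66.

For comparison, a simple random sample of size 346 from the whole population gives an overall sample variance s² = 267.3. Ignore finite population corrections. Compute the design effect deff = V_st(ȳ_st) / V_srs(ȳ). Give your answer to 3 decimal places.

V̂(ȳ_st) = Σ W_h² s_h²/n_h, with W_h = N_h/N and N = 1880:
  stratum A: (300/1880)²·16.04²/40 = 0.163786
  stratum B: (600/1880)²·5.92²/91 = 0.0392273
  stratum C: (980/1880)²·4.66²/215 = 0.0274454
V_st = 0.230458
V_srs = s²/n = 267.3/346 = 0.772543
deff = V_st / V_srs = 0.230458/0.772543 = 0.2983

deff ≈ 0.298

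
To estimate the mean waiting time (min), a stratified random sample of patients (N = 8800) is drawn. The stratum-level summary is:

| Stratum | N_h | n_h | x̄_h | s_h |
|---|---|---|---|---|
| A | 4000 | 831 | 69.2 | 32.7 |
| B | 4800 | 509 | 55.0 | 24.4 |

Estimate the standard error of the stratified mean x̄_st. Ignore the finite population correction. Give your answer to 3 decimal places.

SE(x̄_st) ≈ 0.783

V̂(x̄_st) = Σ W_h² s_h²/n_h, with W_h = N_h/N and N = 8800:
  stratum A: (4000/8800)²·32.7²/831 = 0.265858
  stratum B: (4800/8800)²·24.4²/509 = 0.348
V̂(x̄_st) = 0.613857
SE(x̄_st) = √0.613857 = 0.783491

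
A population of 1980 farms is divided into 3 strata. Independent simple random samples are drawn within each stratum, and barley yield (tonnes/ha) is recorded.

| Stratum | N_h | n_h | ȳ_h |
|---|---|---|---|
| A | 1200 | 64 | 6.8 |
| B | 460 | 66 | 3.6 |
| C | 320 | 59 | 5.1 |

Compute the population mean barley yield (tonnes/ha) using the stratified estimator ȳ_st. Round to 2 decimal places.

N = Σ N_h = 1980. Stratum weights W_h = N_h/N.
ȳ_st = (1200·6.8 + 460·3.6 + 320·5.1) / 1980 = 5.7818

ȳ_st ≈ 5.78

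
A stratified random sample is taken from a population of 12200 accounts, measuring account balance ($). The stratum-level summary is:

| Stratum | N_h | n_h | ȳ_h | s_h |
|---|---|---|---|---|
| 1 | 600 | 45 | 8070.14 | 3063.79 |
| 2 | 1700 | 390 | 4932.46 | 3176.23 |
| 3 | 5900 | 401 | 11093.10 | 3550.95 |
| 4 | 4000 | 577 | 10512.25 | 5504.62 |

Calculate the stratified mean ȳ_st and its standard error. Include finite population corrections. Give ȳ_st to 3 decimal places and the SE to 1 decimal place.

ȳ_st = Σ W_h ȳ_h = (600·8070.14 + 1700·4932.46 + 5900·11093.10 + 4000·10512.25)/12200 = 9895.53738
V̂(ȳ_st) = Σ W_h² (1 − n_h/N_h) s_h²/n_h, with W_h = N_h/N and N = 12200:
  stratum 1: (600/12200)²·(1 − 45/600)·3063.79²/45 = 466.692
  stratum 2: (1700/12200)²·(1 − 390/1700)·3176.23²/390 = 387.044
  stratum 3: (5900/12200)²·(1 − 401/5900)·3550.95²/401 = 6854.26
  stratum 4: (4000/12200)²·(1 − 577/4000)·5504.62²/577 = 4830.88
V̂(ȳ_st) = 12538.9
SE(ȳ_st) = √12538.9 = 111.977

ȳ_st ≈ 9895.537, SE ≈ 112.0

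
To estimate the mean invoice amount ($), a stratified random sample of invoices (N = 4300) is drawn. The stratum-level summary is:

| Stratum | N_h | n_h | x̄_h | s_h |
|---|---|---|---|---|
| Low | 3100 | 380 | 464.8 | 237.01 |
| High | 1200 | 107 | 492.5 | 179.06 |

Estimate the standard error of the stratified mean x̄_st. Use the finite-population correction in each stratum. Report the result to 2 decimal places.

V̂(x̄_st) = Σ W_h² (1 − n_h/N_h) s_h²/n_h, with W_h = N_h/N and N = 4300:
  stratum Low: (3100/4300)²·(1 − 380/3100)·237.01²/380 = 67.413
  stratum High: (1200/4300)²·(1 − 107/1200)·179.06²/107 = 21.2558
V̂(x̄_st) = 88.6688
SE(x̄_st) = √88.6688 = 9.41641

SE(x̄_st) ≈ 9.42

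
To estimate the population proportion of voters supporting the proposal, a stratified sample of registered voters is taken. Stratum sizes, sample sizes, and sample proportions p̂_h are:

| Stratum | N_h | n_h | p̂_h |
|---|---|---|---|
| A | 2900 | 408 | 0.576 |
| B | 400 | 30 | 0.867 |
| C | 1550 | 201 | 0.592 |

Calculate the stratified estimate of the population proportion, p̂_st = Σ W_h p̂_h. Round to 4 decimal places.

N = 4850; stratum weights W_h = N_h/N.
p̂_st = Σ W_h p̂_h = (2900·0.576 + 400·0.867 + 1550·0.592)/4850 = 0.60511

p̂_st ≈ 0.6051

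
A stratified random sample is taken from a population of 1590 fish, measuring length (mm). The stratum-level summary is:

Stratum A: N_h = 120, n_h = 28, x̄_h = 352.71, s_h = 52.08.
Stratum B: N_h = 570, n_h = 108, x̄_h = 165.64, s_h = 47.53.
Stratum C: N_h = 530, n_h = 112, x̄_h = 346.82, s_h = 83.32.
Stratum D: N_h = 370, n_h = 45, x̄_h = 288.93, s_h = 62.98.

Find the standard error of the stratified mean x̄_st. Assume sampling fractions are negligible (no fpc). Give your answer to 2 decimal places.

V̂(x̄_st) = Σ W_h² s_h²/n_h, with W_h = N_h/N and N = 1590:
  stratum A: (120/1590)²·52.08²/28 = 0.551762
  stratum B: (570/1590)²·47.53²/108 = 2.68824
  stratum C: (530/1590)²·83.32²/112 = 6.88713
  stratum D: (370/1590)²·62.98²/45 = 4.77312
V̂(x̄_st) = 14.9002
SE(x̄_st) = √14.9002 = 3.86008

SE(x̄_st) ≈ 3.86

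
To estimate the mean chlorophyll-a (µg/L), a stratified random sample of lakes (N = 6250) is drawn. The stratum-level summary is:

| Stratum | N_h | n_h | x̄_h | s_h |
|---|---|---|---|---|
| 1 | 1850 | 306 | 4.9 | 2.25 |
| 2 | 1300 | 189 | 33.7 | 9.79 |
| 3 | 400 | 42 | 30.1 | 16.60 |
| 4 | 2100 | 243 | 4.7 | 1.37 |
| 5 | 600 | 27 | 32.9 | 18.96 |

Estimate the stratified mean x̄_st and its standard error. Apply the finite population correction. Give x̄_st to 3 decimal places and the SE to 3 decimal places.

x̄_st = Σ W_h x̄_h = (1850·4.9 + 1300·33.7 + 400·30.1 + 2100·4.7 + 600·32.9)/6250 = 15.12400
V̂(x̄_st) = Σ W_h² (1 − n_h/N_h) s_h²/n_h, with W_h = N_h/N and N = 6250:
  stratum 1: (1850/6250)²·(1 − 306/1850)·2.25²/306 = 0.00120977
  stratum 2: (1300/6250)²·(1 − 189/1300)·9.79²/189 = 0.01875
  stratum 3: (400/6250)²·(1 − 42/400)·16.60²/42 = 0.0240519
  stratum 4: (2100/6250)²·(1 − 243/2100)·1.37²/243 = 0.000771092
  stratum 5: (600/6250)²·(1 − 27/600)·18.96²/27 = 0.117181
V̂(x̄_st) = 0.161964
SE(x̄_st) = √0.161964 = 0.402448

x̄_st ≈ 15.124, SE ≈ 0.402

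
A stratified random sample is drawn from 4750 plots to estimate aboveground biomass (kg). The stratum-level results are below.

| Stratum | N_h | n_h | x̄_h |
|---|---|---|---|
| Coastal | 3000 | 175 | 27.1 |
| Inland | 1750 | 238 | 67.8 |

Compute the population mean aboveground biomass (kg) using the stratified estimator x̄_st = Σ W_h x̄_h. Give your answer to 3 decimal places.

x̄_st ≈ 42.095

N = Σ N_h = 4750. Stratum weights W_h = N_h/N.
x̄_st = (3000·27.1 + 1750·67.8) / 4750 = 42.09474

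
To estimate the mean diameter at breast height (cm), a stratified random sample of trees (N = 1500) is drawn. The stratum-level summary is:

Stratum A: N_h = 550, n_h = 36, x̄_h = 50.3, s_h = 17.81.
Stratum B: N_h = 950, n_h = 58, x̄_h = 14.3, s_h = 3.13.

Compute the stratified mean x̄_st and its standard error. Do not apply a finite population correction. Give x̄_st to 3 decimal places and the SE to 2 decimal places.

x̄_st = Σ W_h x̄_h = (550·50.3 + 950·14.3)/1500 = 27.50000
V̂(x̄_st) = Σ W_h² s_h²/n_h, with W_h = N_h/N and N = 1500:
  stratum A: (550/1500)²·17.81²/36 = 1.18459
  stratum B: (950/1500)²·3.13²/58 = 0.0677525
V̂(x̄_st) = 1.25234
SE(x̄_st) = √1.25234 = 1.11908

x̄_st ≈ 27.500, SE ≈ 1.12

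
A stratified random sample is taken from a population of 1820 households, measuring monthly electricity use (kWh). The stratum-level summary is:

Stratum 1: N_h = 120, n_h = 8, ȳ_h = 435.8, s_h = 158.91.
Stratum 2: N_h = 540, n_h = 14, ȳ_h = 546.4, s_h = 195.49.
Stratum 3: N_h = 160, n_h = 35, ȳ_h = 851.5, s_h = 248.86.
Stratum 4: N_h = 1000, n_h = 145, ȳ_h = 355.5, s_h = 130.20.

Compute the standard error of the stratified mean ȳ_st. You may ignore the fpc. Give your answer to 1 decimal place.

V̂(ȳ_st) = Σ W_h² s_h²/n_h, with W_h = N_h/N and N = 1820:
  stratum 1: (120/1820)²·158.91²/8 = 13.7225
  stratum 2: (540/1820)²·195.49²/14 = 240.307
  stratum 3: (160/1820)²·248.86²/35 = 13.6754
  stratum 4: (1000/1820)²·130.20²/145 = 35.2948
V̂(ȳ_st) = 302.999
SE(ȳ_st) = √302.999 = 17.4069

SE(ȳ_st) ≈ 17.4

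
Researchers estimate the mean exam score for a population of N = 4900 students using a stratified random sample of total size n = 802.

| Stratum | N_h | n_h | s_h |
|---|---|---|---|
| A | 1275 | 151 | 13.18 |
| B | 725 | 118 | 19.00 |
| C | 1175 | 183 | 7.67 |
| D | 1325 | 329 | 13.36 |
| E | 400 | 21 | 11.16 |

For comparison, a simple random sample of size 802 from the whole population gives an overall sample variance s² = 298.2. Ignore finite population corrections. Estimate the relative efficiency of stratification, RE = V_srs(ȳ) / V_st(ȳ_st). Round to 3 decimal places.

RE ≈ 1.533

V̂(ȳ_st) = Σ W_h² s_h²/n_h, with W_h = N_h/N and N = 4900:
  stratum A: (1275/4900)²·13.18²/151 = 0.0778901
  stratum B: (725/4900)²·19.00²/118 = 0.0669744
  stratum C: (1175/4900)²·7.67²/183 = 0.0184852
  stratum D: (1325/4900)²·13.36²/329 = 0.0396695
  stratum E: (400/4900)²·11.16²/21 = 0.0395218
V_st = 0.242541
V_srs = s²/n = 298.2/802 = 0.37182
Relative efficiency = V_srs / V_st = 0.37182/0.242541 = 1.5330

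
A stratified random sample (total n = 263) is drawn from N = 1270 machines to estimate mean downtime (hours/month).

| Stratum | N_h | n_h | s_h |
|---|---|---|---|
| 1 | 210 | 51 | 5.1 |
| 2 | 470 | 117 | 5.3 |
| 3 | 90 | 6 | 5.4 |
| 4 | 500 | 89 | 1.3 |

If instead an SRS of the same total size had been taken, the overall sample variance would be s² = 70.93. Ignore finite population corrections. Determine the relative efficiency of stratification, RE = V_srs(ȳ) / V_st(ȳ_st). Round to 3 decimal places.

V̂(ȳ_st) = Σ W_h² s_h²/n_h, with W_h = N_h/N and N = 1270:
  stratum 1: (210/1270)²·5.1²/51 = 0.0139444
  stratum 2: (470/1270)²·5.3²/117 = 0.0328817
  stratum 3: (90/1270)²·5.4²/6 = 0.024407
  stratum 4: (500/1270)²·1.3²/89 = 0.00294326
V_st = 0.0741764
V_srs = s²/n = 70.93/263 = 0.269696
Relative efficiency = V_srs / V_st = 0.269696/0.0741764 = 3.6359

RE ≈ 3.636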